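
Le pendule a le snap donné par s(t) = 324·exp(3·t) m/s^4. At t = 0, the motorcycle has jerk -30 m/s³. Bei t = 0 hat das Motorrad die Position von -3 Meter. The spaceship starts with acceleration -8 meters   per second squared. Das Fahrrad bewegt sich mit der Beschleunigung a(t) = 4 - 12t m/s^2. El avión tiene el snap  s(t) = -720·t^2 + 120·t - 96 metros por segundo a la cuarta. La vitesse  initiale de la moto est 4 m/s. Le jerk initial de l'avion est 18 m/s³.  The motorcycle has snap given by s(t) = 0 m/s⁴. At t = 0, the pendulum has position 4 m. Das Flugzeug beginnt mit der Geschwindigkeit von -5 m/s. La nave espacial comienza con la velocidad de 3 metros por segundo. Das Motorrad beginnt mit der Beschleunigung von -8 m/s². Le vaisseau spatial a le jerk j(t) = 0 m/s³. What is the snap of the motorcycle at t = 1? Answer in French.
Nous avons le snap s(t) = 0. En substituant t = 1: s(1) = 0.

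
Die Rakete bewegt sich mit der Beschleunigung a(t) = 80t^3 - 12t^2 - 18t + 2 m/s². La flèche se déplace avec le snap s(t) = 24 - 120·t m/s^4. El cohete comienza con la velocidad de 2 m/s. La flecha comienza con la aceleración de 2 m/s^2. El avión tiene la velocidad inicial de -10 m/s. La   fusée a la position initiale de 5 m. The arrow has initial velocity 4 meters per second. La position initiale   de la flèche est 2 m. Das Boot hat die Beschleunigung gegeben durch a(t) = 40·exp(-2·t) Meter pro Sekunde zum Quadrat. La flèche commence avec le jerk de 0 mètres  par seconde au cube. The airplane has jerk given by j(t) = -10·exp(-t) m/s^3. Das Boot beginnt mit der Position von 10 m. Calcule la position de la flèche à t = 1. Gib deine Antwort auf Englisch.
We need to integrate our snap equation s(t) = 24 - 120·t 4 times. Finding the integral of s(t) and using j(0) = 0: j(t) = 12·t·(2 - 5·t). The antiderivative of jerk, with a(0) = 2, gives acceleration: a(t) = -20·t^3 + 12·t^2 + 2. Finding the antiderivative of a(t) and using v(0) = 4: v(t) = -5·t^4 + 4·t^3 + 2·t + 4. Taking ∫v(t)dt and applying x(0) = 2, we find x(t) = -t^5 + t^4 + t^2 + 4·t + 2. Using x(t) = -t^5 + t^4 + t^2 + 4·t + 2 and substituting t = 1, we find x = 7.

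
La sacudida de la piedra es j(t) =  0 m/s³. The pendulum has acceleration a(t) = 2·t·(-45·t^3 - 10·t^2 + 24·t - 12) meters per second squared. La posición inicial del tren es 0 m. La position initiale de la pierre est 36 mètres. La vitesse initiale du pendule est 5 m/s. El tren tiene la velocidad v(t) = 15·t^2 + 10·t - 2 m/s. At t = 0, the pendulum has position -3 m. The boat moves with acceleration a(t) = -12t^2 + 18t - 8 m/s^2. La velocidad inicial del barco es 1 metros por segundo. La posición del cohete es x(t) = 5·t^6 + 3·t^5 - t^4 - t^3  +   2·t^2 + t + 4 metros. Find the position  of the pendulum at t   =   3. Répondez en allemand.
Wir müssen unsere Gleichung für die Beschleunigung a(t) = 2·t·(-45·t^3 - 10·t^2 + 24·t - 12) 2-mal integrieren. Das Integral von der Beschleunigung, mit v(0) = 5, ergibt die Geschwindigkeit: v(t) = -18·t^5 - 5·t^4 + 16·t^3 - 12·t^2 + 5. Die Stammfunktion von der Geschwindigkeit ist die Position. Mit x(0) = -3 erhalten wir x(t) = -3·t^6 - t^5 + 4·t^4 - 4·t^3 + 5·t - 3. Wir haben die Position x(t) = -3·t^6 - t^5 + 4·t^4 - 4·t^3 + 5·t - 3. Durch Einsetzen von t = 3: x(3) = -2202.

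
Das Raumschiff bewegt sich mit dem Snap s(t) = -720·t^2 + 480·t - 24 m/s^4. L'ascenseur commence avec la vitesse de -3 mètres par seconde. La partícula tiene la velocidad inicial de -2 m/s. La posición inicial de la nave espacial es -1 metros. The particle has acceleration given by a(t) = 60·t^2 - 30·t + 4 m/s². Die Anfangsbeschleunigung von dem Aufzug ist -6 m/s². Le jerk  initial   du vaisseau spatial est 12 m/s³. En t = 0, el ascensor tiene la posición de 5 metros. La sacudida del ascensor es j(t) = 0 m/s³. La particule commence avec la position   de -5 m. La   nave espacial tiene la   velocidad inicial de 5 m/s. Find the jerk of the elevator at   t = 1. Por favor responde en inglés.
Using j(t) = 0 and substituting t = 1, we find j = 0.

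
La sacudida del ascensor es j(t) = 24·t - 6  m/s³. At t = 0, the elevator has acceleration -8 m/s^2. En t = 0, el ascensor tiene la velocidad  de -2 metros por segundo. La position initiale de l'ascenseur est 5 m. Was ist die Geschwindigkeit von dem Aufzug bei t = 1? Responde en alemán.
Um dies zu lösen, müssen wir 2 Integrale unserer Gleichung für den Ruck j(t) = 24·t - 6 finden. Mit ∫j(t)dt und Anwendung von a(0) = -8, finden wir a(t) = 12·t^2 - 6·t - 8. Durch Integration von der Beschleunigung und Verwendung der Anfangsbedingung v(0) = -2, erhalten wir v(t) = 4·t^3 - 3·t^2 - 8·t - 2. Mit v(t) = 4·t^3 - 3·t^2 - 8·t - 2 und Einsetzen von t = 1, finden wir v = -9.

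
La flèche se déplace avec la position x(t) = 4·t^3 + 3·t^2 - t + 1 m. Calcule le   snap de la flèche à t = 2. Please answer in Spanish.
Debemos derivar nuestra ecuación de la posición x(t) = 4·t^3 + 3·t^2 - t + 1 4 veces. Derivando la posición, obtenemos la velocidad: v(t) = 12·t^2 + 6·t - 1. Derivando la velocidad, obtenemos la aceleración: a(t) = 24·t + 6. Tomando d/dt de a(t), encontramos j(t) = 24. Derivando la sacudida, obtenemos el snap: s(t) = 0. De la ecuación del snap s(t) = 0, sustituimos t = 2 para obtener s = 0.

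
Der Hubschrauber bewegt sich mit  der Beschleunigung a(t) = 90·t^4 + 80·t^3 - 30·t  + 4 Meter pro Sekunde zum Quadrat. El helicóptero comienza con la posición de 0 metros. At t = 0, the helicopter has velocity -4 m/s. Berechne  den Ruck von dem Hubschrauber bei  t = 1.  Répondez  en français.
En partant de l'accélération a(t) = 90·t^4 + 80·t^3 - 30·t + 4, nous prenons 1 dérivée. En dérivant l'accélération, nous obtenons le jerk: j(t) = 360·t^3 + 240·t^2 - 30. Nous avons le jerk j(t) = 360·t^3 + 240·t^2 - 30. En substituant t = 1: j(1) = 570.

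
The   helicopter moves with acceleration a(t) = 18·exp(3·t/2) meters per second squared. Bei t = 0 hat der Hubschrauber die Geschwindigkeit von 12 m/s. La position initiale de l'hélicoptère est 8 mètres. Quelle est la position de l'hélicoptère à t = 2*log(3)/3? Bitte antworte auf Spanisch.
Necesitamos integrar nuestra ecuación de la aceleración a(t) = 18·exp(3·t/2) 2 veces. Integrando la aceleración y usando la condición inicial v(0) = 12, obtenemos v(t) = 12·exp(3·t/2). Integrando la velocidad y usando la condición inicial x(0) = 8, obtenemos x(t) = 8·exp(3·t/2). Usando x(t) = 8·exp(3·t/2) y sustituyendo t = 2*log(3)/3, encontramos x = 24.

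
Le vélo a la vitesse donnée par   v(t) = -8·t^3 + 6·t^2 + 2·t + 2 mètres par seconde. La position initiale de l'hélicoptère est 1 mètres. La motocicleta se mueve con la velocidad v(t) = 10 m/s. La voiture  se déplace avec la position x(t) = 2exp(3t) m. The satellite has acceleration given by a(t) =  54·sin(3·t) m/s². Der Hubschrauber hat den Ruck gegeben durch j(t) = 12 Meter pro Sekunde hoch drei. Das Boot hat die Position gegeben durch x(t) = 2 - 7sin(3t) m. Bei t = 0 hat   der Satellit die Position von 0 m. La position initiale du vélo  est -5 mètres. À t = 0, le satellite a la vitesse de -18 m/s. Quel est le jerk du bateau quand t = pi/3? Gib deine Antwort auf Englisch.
We must differentiate our position equation x(t) = 2 - 7·sin(3·t) 3 times. The derivative of position gives velocity: v(t) = -21·cos(3·t). The derivative of velocity gives acceleration: a(t) = 63·sin(3·t). Differentiating acceleration, we get jerk: j(t) = 189·cos(3·t). From the given jerk equation j(t) = 189·cos(3·t), we substitute t = pi/3 to get j = -189.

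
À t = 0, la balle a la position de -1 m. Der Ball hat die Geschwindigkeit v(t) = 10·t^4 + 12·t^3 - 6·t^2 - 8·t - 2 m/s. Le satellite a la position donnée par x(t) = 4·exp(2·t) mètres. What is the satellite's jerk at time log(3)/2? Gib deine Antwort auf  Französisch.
Pour résoudre ceci, nous devons prendre 3 dérivées de notre équation de la position x(t) = 4·exp(2·t). En prenant d/dt de x(t), nous trouvons v(t) = 8·exp(2·t). La dérivée de la vitesse donne l'accélération: a(t) = 16·exp(2·t). En dérivant l'accélération, nous obtenons le jerk: j(t) = 32·exp(2·t). En utilisant j(t) = 32·exp(2·t) et en substituant t = log(3)/2, nous trouvons j = 96.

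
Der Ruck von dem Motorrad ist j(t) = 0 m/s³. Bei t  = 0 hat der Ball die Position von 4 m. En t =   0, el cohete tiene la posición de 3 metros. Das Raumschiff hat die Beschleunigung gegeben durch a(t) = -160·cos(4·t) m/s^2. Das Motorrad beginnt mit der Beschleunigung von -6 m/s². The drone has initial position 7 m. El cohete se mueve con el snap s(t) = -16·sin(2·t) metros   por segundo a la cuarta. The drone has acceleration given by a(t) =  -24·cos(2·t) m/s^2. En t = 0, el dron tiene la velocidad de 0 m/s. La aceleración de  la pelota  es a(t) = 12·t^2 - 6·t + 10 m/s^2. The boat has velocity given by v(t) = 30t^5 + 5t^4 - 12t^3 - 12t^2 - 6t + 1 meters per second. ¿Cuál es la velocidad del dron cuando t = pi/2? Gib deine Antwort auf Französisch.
Nous devons intégrer notre équation de l'accélération a(t) = -24·cos(2·t) 1 fois. En prenant ∫a(t)dt et en appliquant v(0) = 0, nous trouvons v(t) = -12·sin(2·t). De l'équation de la vitesse v(t) = -12·sin(2·t), nous substituons t = pi/2 pour obtenir v = 0.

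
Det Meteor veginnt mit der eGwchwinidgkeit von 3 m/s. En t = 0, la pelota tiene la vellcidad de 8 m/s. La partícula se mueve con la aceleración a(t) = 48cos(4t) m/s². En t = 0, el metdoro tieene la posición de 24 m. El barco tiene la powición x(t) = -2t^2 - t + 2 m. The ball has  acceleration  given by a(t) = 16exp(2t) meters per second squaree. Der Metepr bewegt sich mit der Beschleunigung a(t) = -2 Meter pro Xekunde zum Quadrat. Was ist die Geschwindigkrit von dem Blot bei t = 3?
Wir müssen unsere Gleichung für die Position x(t) = -2·t^2 - t + 2 1-mal ableiten. Die Ableitung von der Position ergibt die Geschwindigkeit: v(t) = -4·t - 1. Wir haben die Geschwindigkeit v(t) = -4·t - 1. Durch Einsetzen von t = 3: v(3) = -13.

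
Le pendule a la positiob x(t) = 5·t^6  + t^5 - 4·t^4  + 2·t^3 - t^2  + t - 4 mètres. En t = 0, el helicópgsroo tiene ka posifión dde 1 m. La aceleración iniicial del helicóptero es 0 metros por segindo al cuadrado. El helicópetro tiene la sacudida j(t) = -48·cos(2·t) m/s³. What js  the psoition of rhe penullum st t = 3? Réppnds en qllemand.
Wir haben die Position x(t) = 5·t^6 + t^5 - 4·t^4 + 2·t^3 - t^2 + t - 4. Durch Einsetzen von t = 3: x(3) = 3608.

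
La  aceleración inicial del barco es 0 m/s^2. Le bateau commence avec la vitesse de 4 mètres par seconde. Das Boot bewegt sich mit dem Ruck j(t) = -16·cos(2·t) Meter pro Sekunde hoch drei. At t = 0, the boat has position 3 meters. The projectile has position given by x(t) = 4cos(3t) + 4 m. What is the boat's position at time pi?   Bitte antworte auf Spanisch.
Partiendo de la sacudida j(t) = -16·cos(2·t), tomamos 3 integrales. Integrando la sacudida y usando la condición inicial a(0) = 0, obtenemos a(t) = -8·sin(2·t). Tomando ∫a(t)dt y aplicando v(0) = 4, encontramos v(t) = 4·cos(2·t). La antiderivada de la velocidad, con x(0) = 3, da la posición: x(t) = 2·sin(2·t) + 3. Usando x(t) = 2·sin(2·t) + 3 y sustituyendo t = pi, encontramos x = 3.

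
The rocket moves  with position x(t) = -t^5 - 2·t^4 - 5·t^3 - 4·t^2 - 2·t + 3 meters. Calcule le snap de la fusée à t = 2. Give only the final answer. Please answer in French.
Le snap à t = 2 est s = -288.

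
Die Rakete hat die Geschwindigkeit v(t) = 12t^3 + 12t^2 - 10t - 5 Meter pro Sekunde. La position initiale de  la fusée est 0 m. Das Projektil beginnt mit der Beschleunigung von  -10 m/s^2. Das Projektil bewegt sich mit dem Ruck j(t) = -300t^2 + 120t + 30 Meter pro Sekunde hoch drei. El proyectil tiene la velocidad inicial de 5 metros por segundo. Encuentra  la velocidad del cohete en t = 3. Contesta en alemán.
Aus der Gleichung für die Geschwindigkeit v(t) = 12·t^3 + 12·t^2 - 10·t - 5, setzen wir t = 3 ein und erhalten v = 397.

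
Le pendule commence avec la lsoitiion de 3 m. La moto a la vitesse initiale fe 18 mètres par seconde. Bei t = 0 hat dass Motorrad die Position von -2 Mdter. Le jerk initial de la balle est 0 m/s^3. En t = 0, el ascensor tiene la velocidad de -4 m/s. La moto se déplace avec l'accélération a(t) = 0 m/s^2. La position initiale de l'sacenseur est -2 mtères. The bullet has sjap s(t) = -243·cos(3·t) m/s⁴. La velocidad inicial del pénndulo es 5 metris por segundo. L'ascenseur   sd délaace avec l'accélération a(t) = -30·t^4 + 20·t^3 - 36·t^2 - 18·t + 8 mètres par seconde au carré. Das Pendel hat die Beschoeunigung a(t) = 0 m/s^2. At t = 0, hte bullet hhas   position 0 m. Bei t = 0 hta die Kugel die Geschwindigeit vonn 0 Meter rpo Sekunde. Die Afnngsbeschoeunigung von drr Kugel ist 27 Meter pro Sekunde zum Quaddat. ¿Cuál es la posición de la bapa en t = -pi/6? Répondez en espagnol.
Partiendo del snap s(t) = -243·cos(3·t), tomamos 4 antiderivadas. La antiderivada del snap es la sacudida. Usando j(0) = 0, obtenemos j(t) = -81·sin(3·t). La integral de la sacudida, con a(0) = 27, da la aceleración: a(t) = 27·cos(3·t). La integral de la aceleración, con v(0) = 0, da la velocidad: v(t) = 9·sin(3·t). La antiderivada de la velocidad es la posición. Usando x(0) = 0, obtenemos x(t) = 3 - 3·cos(3·t). Usando x(t) = 3 - 3·cos(3·t) y sustituyendo t = -pi/6, encontramos x = 3.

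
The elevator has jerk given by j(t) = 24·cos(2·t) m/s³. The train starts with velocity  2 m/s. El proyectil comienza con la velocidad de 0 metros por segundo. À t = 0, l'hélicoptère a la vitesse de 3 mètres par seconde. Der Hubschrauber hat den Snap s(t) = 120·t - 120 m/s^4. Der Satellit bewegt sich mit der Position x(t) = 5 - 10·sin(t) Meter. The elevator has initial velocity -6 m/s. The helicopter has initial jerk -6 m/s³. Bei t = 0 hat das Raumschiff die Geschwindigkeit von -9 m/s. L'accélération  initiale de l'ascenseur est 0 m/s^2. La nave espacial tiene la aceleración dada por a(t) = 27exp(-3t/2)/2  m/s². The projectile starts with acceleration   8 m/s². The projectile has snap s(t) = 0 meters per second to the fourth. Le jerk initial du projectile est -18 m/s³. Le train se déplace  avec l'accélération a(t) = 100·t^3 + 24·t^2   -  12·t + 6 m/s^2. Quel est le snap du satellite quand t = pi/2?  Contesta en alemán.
Um dies zu lösen, müssen wir 4 Ableitungen unserer Gleichung für die Position x(t) = 5 - 10·sin(t) nehmen. Mit d/dt von x(t) finden wir v(t) = -10·cos(t). Durch Ableiten von der Geschwindigkeit erhalten wir die Beschleunigung: a(t) = 10·sin(t). Durch Ableiten von der Beschleunigung erhalten wir den Ruck: j(t) = 10·cos(t). Durch Ableiten von dem Ruck erhalten wir den Snap: s(t) = -10·sin(t). Wir haben den Snap s(t) = -10·sin(t). Durch Einsetzen von t = pi/2: s(pi/2) = -10.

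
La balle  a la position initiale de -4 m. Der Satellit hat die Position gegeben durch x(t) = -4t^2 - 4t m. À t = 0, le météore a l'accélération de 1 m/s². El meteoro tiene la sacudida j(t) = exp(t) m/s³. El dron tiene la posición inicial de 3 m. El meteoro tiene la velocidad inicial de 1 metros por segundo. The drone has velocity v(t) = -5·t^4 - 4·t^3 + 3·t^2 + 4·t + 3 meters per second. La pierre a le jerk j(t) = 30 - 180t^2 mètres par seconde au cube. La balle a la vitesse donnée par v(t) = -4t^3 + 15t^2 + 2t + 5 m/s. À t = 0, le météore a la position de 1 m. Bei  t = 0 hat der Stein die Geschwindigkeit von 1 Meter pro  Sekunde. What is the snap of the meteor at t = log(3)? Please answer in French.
En partant du jerk j(t) = exp(t), nous prenons 1 dérivée. En prenant d/dt de j(t), nous trouvons s(t) = exp(t). De l'équation du snap s(t) = exp(t), nous substituons t = log(3) pour obtenir s = 3.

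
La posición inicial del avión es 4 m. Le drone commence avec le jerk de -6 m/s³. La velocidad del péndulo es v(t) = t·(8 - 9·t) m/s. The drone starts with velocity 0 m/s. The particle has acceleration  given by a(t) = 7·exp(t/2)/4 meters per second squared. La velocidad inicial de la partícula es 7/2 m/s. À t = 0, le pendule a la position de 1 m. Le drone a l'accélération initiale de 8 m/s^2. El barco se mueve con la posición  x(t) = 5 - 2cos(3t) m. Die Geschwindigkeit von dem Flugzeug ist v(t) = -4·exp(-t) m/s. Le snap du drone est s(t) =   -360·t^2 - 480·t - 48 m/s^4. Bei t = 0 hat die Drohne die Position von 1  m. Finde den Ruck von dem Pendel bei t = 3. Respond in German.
Um dies zu lösen, müssen wir 2 Ableitungen unserer Gleichung für die Geschwindigkeit v(t) = t·(8 - 9·t) nehmen. Mit d/dt von v(t) finden wir a(t) = 8 - 18·t. Die Ableitung von der Beschleunigung ergibt den Ruck: j(t) = -18. Wir haben den Ruck j(t) = -18. Durch Einsetzen von t = 3: j(3) = -18.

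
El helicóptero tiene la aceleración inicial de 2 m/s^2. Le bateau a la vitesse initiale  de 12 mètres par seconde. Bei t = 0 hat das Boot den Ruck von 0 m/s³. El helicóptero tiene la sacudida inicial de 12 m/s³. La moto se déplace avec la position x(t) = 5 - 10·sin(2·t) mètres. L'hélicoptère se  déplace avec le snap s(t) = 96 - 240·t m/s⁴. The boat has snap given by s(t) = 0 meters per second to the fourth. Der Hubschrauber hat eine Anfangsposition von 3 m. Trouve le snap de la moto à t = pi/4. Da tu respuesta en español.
Para resolver esto, necesitamos tomar 4 derivadas de nuestra ecuación de la posición x(t) = 5 - 10·sin(2·t). La derivada de la posición da la velocidad: v(t) = -20·cos(2·t). La derivada de la velocidad da la aceleración: a(t) = 40·sin(2·t). Tomando d/dt de a(t), encontramos j(t) = 80·cos(2·t). Derivando la sacudida, obtenemos el snap: s(t) = -160·sin(2·t). Tenemos el snap s(t) = -160·sin(2·t). Sustituyendo t = pi/4: s(pi/4) = -160.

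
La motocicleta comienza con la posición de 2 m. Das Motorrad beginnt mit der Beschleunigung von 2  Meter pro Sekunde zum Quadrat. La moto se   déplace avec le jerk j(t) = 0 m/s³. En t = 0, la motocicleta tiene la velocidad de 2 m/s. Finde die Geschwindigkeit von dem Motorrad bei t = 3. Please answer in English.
To solve this, we need to take 2 antiderivatives of our jerk equation j(t) = 0. Finding the antiderivative of j(t) and using a(0) = 2: a(t) = 2. Taking ∫a(t)dt and applying v(0) = 2, we find v(t) = 2·t + 2. Using v(t) = 2·t + 2 and substituting t = 3, we find v = 8.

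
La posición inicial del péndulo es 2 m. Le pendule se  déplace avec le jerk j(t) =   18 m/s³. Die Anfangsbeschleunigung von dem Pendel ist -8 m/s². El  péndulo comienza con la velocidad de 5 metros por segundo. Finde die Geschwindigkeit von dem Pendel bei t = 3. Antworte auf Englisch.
Starting from jerk j(t) = 18, we take 2 integrals. Integrating jerk and using the initial condition a(0) = -8, we get a(t) = 18·t - 8. The antiderivative of acceleration, with v(0) = 5, gives velocity: v(t) = 9·t^2 - 8·t + 5. From the given velocity equation v(t) = 9·t^2 - 8·t + 5, we substitute t = 3 to get v = 62.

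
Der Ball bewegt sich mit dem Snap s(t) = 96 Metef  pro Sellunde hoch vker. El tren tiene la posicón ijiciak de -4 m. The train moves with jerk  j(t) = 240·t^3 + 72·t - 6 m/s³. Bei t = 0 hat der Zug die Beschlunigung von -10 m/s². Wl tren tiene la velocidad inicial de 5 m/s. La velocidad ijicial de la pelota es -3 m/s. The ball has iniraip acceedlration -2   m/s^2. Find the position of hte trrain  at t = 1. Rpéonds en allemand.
Wir müssen unsere Gleichung für den Ruck j(t) = 240·t^3 + 72·t - 6 3-mal integrieren. Die Stammfunktion von dem Ruck, mit a(0) = -10, ergibt die Beschleunigung: a(t) = 60·t^4 + 36·t^2 - 6·t - 10. Durch Integration von der Beschleunigung und Verwendung der Anfangsbedingung v(0) = 5, erhalten wir v(t) = 12·t^5 + 12·t^3 - 3·t^2 - 10·t + 5. Die Stammfunktion von der Geschwindigkeit ist die Position. Mit x(0) = -4 erhalten wir x(t) = 2·t^6 + 3·t^4 - t^3 - 5·t^2 + 5·t - 4. Aus der Gleichung für die Position x(t) = 2·t^6 + 3·t^4 - t^3 - 5·t^2 + 5·t - 4, setzen wir t = 1 ein und erhalten x = 0.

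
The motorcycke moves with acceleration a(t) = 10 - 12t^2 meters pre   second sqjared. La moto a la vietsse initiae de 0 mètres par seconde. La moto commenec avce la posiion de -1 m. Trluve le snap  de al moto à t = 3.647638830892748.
Pour résoudre ceci, nous devons prendre 2 dérivées de notre équation de l'accélération a(t) = 10 - 12·t^2. En prenant d/dt de a(t), nous trouvons j(t) = -24·t. En dérivant le jerk, nous obtenons le snap: s(t) = -24. De l'équation du snap s(t) = -24, nous substituons t = 3.647638830892748 pour obtenir s = -24.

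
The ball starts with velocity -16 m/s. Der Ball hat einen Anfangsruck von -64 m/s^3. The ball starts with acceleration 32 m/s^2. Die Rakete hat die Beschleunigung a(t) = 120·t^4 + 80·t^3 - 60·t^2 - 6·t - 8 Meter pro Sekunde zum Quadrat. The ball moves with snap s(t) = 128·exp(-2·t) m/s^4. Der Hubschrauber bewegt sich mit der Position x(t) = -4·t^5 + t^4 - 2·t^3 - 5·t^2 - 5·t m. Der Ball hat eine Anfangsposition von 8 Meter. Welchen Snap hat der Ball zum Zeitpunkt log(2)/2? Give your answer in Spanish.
De la ecuación del snap s(t) = 128·exp(-2·t), sustituimos t = log(2)/2 para obtener s = 64.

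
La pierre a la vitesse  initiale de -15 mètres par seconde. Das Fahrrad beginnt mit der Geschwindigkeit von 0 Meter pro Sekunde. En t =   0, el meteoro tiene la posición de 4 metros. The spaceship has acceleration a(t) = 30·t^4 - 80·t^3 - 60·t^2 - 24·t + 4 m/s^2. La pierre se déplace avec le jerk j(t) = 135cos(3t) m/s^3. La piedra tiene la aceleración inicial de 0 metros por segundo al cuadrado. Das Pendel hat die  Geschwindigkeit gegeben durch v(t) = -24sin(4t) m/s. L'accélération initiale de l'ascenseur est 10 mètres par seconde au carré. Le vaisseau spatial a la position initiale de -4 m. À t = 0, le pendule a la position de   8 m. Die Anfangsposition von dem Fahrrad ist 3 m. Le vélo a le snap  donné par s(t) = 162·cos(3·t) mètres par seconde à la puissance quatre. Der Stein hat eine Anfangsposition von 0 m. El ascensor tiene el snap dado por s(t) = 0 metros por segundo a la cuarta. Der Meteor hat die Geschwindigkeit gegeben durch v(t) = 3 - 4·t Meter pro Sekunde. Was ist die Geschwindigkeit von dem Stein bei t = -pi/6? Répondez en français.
Pour résoudre ceci, nous devons prendre 2 intégrales de notre équation du jerk j(t) = 135·cos(3·t). En prenant ∫j(t)dt et en appliquant a(0) = 0, nous trouvons a(t) = 45·sin(3·t). L'intégrale de l'accélération, avec v(0) = -15, donne la vitesse: v(t) = -15·cos(3·t). Nous avons la vitesse v(t) = -15·cos(3·t). En substituant t = -pi/6: v(-pi/6) = 0.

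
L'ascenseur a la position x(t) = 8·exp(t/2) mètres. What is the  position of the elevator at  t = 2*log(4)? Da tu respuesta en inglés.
Using x(t) = 8·exp(t/2) and substituting t = 2*log(4), we find x = 32.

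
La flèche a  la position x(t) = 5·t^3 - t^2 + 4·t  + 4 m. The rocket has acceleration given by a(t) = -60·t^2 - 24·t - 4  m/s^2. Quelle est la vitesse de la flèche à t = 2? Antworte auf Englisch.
To solve this, we need to take 1 derivative of our position equation x(t) = 5·t^3 - t^2 + 4·t + 4. The derivative of position gives velocity: v(t) = 15·t^2 - 2·t + 4. We have velocity v(t) = 15·t^2 - 2·t + 4. Substituting t = 2: v(2) = 60.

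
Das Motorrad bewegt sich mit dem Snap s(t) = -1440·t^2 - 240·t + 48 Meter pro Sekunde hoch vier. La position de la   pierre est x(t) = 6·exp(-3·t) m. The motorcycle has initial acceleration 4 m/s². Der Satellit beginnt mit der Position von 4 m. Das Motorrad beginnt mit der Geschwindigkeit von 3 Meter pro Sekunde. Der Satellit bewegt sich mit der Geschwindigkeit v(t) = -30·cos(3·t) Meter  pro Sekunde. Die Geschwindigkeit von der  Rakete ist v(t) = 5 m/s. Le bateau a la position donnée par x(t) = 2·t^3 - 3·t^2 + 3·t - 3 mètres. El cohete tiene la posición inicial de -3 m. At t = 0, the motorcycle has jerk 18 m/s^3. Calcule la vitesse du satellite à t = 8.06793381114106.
Nous avons la vitesse v(t) = -30·cos(3·t). En substituant t = 8.06793381114106: v(8.06793381114106) = -17.9605058210419.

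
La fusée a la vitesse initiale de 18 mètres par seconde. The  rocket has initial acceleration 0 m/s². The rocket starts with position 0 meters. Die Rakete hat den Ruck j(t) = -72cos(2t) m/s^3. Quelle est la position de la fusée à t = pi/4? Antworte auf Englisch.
To find the answer, we compute 3 integrals of j(t) = -72·cos(2·t). Integrating jerk and using the initial condition a(0) = 0, we get a(t) = -36·sin(2·t). Taking ∫a(t)dt and applying v(0) = 18, we find v(t) = 18·cos(2·t). Taking ∫v(t)dt and applying x(0) = 0, we find x(t) = 9·sin(2·t). We have position x(t) = 9·sin(2·t). Substituting t = pi/4: x(pi/4) = 9.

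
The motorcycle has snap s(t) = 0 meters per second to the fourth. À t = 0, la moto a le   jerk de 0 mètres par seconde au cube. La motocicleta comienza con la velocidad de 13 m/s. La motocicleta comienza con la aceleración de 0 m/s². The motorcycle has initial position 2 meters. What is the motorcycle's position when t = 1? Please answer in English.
To solve this, we need to take 4 antiderivatives of our snap equation s(t) = 0. The integral of snap is jerk. Using j(0) = 0, we get j(t) = 0. Finding the integral of j(t) and using a(0) = 0: a(t) = 0. The integral of acceleration, with v(0) = 13, gives velocity: v(t) = 13. Integrating velocity and using the initial condition x(0) = 2, we get x(t) = 13·t + 2. From the given position equation x(t) = 13·t + 2, we substitute t = 1 to get x = 15.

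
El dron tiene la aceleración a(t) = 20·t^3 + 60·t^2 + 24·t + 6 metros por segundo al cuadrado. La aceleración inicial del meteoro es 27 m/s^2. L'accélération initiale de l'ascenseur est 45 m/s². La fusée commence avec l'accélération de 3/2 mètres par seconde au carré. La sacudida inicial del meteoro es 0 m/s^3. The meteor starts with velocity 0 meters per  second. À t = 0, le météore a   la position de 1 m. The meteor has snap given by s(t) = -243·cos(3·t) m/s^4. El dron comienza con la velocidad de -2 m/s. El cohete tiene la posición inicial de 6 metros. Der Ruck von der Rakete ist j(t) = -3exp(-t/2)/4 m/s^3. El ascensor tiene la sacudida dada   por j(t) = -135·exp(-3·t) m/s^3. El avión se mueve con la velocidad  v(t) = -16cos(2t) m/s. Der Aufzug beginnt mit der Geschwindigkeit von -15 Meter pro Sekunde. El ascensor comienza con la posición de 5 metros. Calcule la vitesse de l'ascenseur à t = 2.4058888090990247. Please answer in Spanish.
Necesitamos integrar nuestra ecuación de la sacudida j(t) = -135·exp(-3·t) 2 veces. La antiderivada de la sacudida es la aceleración. Usando a(0) = 45, obtenemos a(t) = 45·exp(-3·t). Integrando la aceleración y usando la condición inicial v(0) = -15, obtenemos v(t) = -15·exp(-3·t). Tenemos la velocidad v(t) = -15·exp(-3·t). Sustituyendo t = 2.4058888090990247: v(2.4058888090990247) = -0.0110026819067623.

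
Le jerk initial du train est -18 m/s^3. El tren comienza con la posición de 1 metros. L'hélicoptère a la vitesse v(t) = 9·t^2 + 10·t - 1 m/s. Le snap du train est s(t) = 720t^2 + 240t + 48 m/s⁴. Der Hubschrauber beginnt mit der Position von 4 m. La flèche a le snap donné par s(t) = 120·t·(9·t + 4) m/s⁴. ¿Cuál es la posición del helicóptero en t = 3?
Debemos encontrar la antiderivada de nuestra ecuación de la velocidad v(t) = 9·t^2 + 10·t - 1 1 vez. Tomando ∫v(t)dt y aplicando x(0) = 4, encontramos x(t) = 3·t^3 + 5·t^2 - t + 4. Usando x(t) = 3·t^3 + 5·t^2 - t + 4 y sustituyendo t = 3, encontramos x = 127.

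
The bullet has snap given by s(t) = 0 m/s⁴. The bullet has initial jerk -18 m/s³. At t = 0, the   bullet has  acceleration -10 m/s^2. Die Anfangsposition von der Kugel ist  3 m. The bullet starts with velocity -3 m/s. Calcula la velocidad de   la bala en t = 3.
Partiendo del snap s(t) = 0, tomamos 3 antiderivadas. La antiderivada del snap es la sacudida. Usando j(0) = -18, obtenemos j(t) = -18. Integrando la sacudida y usando la condición inicial a(0) = -10, obtenemos a(t) = -18·t - 10. Tomando ∫a(t)dt y aplicando v(0) = -3, encontramos v(t) = -9·t^2 - 10·t - 3. De la ecuación de la velocidad v(t) = -9·t^2 - 10·t - 3, sustituimos t = 3 para obtener v = -114.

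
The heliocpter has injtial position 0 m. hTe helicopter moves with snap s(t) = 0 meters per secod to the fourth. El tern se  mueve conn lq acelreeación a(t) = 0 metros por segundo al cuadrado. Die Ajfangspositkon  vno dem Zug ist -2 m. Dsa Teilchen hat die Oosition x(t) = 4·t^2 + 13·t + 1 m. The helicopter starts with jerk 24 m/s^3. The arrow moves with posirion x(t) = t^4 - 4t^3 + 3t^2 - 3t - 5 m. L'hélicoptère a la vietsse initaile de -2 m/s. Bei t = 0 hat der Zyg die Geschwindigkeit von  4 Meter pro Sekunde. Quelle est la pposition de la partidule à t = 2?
En utilisant x(t) = 4·t^2 + 13·t + 1 et en substituant t = 2, nous trouvons x = 43.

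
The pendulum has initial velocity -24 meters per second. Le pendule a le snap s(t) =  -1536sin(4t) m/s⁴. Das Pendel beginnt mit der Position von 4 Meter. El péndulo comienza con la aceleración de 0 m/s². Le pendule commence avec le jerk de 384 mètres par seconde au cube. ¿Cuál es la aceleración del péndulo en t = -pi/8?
Debemos encontrar la antiderivada de nuestra ecuación del snap s(t) = -1536·sin(4·t) 2 veces. La antiderivada del snap, con j(0) = 384, da la sacudida: j(t) = 384·cos(4·t). La integral de la sacudida es la aceleración. Usando a(0) = 0, obtenemos a(t) = 96·sin(4·t). Usando a(t) = 96·sin(4·t) y sustituyendo t = -pi/8, encontramos a = -96.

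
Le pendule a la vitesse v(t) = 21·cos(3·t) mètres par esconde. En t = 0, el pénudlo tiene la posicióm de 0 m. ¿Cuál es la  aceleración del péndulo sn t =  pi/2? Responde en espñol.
Partiendo de la velocidad v(t) = 21·cos(3·t), tomamos 1 derivada. La derivada de la velocidad da la aceleración: a(t) = -63·sin(3·t). De la ecuación de la aceleración a(t) = -63·sin(3·t), sustituimos t = pi/2 para obtener a = 63.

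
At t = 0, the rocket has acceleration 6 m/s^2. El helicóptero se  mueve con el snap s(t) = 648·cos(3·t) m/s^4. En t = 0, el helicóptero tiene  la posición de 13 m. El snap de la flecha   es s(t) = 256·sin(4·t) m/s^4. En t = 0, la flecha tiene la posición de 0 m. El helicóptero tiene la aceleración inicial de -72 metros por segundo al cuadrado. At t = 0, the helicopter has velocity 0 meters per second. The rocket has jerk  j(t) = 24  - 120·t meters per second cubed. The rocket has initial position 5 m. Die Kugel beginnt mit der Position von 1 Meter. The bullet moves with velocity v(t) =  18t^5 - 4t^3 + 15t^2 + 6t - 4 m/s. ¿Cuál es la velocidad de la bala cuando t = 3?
Usando v(t) = 18·t^5 - 4·t^3 + 15·t^2 + 6·t - 4 y sustituyendo t = 3, encontramos v = 4415.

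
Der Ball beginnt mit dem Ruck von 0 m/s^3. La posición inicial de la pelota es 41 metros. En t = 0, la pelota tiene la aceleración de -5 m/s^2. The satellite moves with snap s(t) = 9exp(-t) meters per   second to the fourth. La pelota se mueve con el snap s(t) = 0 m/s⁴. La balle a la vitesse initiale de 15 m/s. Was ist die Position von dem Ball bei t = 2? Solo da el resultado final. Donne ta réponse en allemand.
Die Antwort ist 61.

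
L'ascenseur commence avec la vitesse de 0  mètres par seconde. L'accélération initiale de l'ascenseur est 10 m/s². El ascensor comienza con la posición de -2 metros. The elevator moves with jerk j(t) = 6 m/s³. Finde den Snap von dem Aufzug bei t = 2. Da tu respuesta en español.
Debemos derivar nuestra ecuación de la sacudida j(t) = 6 1 vez. La derivada de la sacudida da el snap: s(t) = 0. Usando s(t) = 0 y sustituyendo t = 2, encontramos s = 0.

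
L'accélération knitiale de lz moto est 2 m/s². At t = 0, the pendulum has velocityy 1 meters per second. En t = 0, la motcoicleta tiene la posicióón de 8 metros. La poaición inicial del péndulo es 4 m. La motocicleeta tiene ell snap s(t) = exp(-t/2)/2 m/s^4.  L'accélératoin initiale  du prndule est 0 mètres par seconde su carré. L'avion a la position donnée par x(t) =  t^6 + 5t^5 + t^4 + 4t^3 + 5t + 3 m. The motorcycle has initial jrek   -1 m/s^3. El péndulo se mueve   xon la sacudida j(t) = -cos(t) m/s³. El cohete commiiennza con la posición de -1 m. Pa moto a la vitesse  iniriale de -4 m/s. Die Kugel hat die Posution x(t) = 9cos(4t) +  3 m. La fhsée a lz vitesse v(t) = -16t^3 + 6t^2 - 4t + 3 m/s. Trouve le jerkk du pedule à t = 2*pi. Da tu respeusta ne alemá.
Aus der Gleichung für den Ruck j(t) = -cos(t), setzen wir t = 2*pi ein und erhalten j = -1.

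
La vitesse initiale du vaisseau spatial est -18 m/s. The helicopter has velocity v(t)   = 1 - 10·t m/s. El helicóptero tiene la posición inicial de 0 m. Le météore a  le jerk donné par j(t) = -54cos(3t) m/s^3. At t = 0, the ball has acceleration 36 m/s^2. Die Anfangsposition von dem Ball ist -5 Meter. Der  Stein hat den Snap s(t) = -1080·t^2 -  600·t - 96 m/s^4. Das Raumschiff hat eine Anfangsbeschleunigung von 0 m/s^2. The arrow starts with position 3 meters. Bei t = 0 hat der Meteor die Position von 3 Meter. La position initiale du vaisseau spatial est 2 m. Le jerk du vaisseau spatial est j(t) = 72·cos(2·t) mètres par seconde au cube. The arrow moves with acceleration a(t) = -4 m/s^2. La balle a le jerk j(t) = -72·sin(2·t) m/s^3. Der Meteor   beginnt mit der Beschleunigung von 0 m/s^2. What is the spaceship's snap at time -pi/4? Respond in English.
To solve this, we need to take 1 derivative of our jerk equation j(t) = 72·cos(2·t). Differentiating jerk, we get snap: s(t) = -144·sin(2·t). From the given snap equation s(t) = -144·sin(2·t), we substitute t = -pi/4 to get s = 144.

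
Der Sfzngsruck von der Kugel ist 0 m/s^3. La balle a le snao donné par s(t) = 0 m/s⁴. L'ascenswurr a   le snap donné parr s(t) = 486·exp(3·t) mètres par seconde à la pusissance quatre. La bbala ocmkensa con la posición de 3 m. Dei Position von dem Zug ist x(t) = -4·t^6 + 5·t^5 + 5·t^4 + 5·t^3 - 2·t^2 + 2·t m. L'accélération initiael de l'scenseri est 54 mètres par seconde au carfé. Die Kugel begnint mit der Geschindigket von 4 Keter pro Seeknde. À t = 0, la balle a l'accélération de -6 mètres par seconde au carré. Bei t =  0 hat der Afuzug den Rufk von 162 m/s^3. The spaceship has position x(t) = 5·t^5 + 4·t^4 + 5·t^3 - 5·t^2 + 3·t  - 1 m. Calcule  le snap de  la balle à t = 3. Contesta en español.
Usando s(t) = 0 y sustituyendo t = 3, encontramos s = 0.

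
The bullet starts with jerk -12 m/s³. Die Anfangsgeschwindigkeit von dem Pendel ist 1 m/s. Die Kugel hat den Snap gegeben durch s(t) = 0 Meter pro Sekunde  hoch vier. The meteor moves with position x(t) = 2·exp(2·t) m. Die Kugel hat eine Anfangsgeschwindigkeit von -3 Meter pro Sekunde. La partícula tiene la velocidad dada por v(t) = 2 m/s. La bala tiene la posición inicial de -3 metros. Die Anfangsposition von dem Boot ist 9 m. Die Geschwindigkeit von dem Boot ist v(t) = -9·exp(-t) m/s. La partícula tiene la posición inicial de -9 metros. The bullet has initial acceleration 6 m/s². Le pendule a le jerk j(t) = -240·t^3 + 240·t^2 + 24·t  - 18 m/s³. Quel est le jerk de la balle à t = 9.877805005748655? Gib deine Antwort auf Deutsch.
Ausgehend von dem Snap s(t) = 0, nehmen wir 1 Integral. Das Integral von dem Snap, mit j(0) = -12, ergibt den Ruck: j(t) = -12. Aus der Gleichung für den Ruck j(t) = -12, setzen wir t = 9.877805005748655 ein und erhalten j = -12.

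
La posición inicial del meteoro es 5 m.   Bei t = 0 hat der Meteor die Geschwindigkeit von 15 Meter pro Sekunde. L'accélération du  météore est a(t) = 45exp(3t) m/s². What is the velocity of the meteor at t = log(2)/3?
Starting from acceleration a(t) = 45·exp(3·t), we take 1 integral. Taking ∫a(t)dt and applying v(0) = 15, we find v(t) = 15·exp(3·t). We have velocity v(t) = 15·exp(3·t). Substituting t = log(2)/3: v(log(2)/3) = 30.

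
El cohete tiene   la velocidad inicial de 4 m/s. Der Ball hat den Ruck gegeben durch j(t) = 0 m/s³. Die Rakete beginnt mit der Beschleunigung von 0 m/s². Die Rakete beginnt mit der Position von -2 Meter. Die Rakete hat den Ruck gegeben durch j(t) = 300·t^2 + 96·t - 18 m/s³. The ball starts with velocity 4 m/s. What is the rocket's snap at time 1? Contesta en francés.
Pour résoudre ceci, nous devons prendre 1 dérivée de notre équation du jerk j(t) = 300·t^2 + 96·t - 18. En prenant d/dt de j(t), nous trouvons s(t) = 600·t + 96. Nous avons le snap s(t) = 600·t + 96. En substituant t = 1: s(1) = 696.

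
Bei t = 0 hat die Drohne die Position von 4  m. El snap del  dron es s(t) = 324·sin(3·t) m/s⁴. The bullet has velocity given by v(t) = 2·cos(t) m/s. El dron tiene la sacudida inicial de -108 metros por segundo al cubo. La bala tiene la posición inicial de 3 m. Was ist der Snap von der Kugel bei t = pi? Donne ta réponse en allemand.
Um dies zu lösen, müssen wir 3 Ableitungen unserer Gleichung für die Geschwindigkeit v(t) = 2·cos(t) nehmen. Die Ableitung von der Geschwindigkeit ergibt die Beschleunigung: a(t) = -2·sin(t). Mit d/dt von a(t) finden wir j(t) = -2·cos(t). Die Ableitung von dem Ruck ergibt den Snap: s(t) = 2·sin(t). Aus der Gleichung für den Snap s(t) = 2·sin(t), setzen wir t = pi ein und erhalten s = 0.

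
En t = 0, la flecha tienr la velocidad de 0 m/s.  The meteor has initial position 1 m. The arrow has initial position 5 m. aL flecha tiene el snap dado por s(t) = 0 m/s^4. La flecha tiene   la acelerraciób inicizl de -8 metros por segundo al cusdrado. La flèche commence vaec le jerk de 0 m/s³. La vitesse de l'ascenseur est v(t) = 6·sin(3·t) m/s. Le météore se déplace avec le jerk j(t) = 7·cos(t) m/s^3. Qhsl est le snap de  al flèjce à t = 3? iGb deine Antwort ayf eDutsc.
Mit s(t) = 0 und Einsetzen von t = 3, finden wir s = 0.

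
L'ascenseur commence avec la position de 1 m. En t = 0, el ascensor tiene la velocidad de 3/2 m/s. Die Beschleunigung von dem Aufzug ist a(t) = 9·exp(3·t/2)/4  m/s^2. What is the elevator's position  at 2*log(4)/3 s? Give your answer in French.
Pour résoudre ceci, nous devons prendre 2 intégrales de notre équation de l'accélération a(t) = 9·exp(3·t/2)/4. La primitive de l'accélération est la vitesse. En utilisant v(0) = 3/2, nous obtenons v(t) = 3·exp(3·t/2)/2. En prenant ∫v(t)dt et en appliquant x(0) = 1, nous trouvons x(t) = exp(3·t/2). En utilisant x(t) = exp(3·t/2) et en substituant t = 2*log(4)/3, nous trouvons x = 4.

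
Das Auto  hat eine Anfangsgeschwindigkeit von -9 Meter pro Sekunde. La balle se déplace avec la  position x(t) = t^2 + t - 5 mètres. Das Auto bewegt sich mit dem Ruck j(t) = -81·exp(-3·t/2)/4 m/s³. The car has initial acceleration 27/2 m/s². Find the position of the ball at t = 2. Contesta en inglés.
Using x(t) = t^2 + t - 5 and substituting t = 2, we find x = 1.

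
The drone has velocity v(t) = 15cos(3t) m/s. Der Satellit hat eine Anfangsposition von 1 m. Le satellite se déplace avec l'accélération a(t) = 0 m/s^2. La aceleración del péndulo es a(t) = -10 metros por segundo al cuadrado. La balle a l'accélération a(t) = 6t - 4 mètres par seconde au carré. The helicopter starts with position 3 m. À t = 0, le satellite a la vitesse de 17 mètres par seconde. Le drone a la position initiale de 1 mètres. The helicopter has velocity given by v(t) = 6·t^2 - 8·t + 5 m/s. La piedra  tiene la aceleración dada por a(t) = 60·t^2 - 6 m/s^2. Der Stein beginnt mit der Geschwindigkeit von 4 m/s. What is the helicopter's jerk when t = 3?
We must differentiate our velocity equation v(t) = 6·t^2 - 8·t + 5 2 times. Differentiating velocity, we get acceleration: a(t) = 12·t - 8. Differentiating acceleration, we get jerk: j(t) = 12. From the given jerk equation j(t) = 12, we substitute t = 3 to get j = 12.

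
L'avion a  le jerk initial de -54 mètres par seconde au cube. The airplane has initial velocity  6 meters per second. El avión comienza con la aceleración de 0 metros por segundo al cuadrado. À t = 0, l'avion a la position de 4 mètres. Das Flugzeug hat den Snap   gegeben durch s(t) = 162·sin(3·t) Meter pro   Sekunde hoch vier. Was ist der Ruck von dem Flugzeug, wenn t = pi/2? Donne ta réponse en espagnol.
Debemos encontrar la antiderivada de nuestra ecuación del snap s(t) = 162·sin(3·t) 1 vez. Integrando el snap y usando la condición inicial j(0) = -54, obtenemos j(t) = -54·cos(3·t). Usando j(t) = -54·cos(3·t) y sustituyendo t = pi/2, encontramos j = 0.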